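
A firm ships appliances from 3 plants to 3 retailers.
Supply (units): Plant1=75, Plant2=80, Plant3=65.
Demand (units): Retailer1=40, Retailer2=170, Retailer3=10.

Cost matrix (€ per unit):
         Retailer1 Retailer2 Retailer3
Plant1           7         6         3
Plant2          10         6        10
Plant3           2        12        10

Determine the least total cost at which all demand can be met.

1280

One minimum-cost allocation:
  Plant1->Retailer2: 65 × €6 = €390
  Plant1->Retailer3: 10 × €3 = €30
  Plant2->Retailer2: 80 × €6 = €480
  Plant3->Retailer1: 40 × €2 = €80
  Plant3->Retailer2: 25 × €12 = €300
Total = 390 + 30 + 480 + 80 + 300 = €1280.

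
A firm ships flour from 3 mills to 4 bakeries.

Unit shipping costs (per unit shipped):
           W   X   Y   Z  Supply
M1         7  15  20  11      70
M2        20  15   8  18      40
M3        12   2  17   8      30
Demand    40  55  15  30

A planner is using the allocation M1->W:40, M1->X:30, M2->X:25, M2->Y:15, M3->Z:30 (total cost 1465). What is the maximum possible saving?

Current plan cost = 40·7 + 30·15 + 25·15 + 15·8 + 30·8 = 1465.
Optimal plan:
  M1–W: 40 × 7 = 280
  M1–Z: 30 × 11 = 330
  M2–X: 25 × 15 = 375
  M2–Y: 15 × 8 = 120
  M3–X: 30 × 2 = 60
Optimal cost = 1165.
Saving = 1465 − 1165 = 300.

300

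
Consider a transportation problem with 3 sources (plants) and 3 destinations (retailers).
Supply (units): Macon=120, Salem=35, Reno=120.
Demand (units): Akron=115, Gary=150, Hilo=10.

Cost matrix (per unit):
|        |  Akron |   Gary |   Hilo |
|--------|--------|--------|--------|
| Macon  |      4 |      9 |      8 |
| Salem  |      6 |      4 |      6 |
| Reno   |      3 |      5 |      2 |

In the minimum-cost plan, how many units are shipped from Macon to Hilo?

0

Optimal shipments:
  Macon->Akron: 115 × 4 = 460
  Macon->Gary: 5 × 9 = 45
  Salem->Gary: 35 × 4 = 140
  Reno->Gary: 110 × 5 = 550
  Reno->Hilo: 10 × 2 = 20
Total cost = 1215.
The route Macon→Hilo is not used.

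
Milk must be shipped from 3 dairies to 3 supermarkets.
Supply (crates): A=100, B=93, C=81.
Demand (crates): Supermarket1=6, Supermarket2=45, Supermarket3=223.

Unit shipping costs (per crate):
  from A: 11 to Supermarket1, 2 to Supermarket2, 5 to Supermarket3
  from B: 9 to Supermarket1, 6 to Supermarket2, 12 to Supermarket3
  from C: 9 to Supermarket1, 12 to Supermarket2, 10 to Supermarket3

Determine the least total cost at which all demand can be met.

A cheapest plan:
  A->Supermarket3: 100 × 5 = 500
  B->Supermarket1: 6 × 9 = 54
  B->Supermarket2: 45 × 6 = 270
  B->Supermarket3: 42 × 12 = 504
  C->Supermarket3: 81 × 10 = 810
Total = 500 + 54 + 270 + 504 + 810 = 2138.
(Supply check: A ships 100; B ships 93; C ships 81.)

2138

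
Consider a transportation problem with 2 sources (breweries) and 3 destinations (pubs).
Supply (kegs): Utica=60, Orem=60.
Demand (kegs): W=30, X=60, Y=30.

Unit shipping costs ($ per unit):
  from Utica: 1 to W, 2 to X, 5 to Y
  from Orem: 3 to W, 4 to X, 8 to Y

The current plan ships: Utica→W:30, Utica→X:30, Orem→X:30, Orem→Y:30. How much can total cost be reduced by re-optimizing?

Current plan cost = 30·1 + 30·2 + 30·4 + 30·8 = $450.
Optimal plan:
  Utica–W: 30 × $1 = $30
  Utica–Y: 30 × $5 = $150
  Orem–X: 60 × $4 = $240
Optimal cost = $420.
Saving = 450 − 420 = $30.

30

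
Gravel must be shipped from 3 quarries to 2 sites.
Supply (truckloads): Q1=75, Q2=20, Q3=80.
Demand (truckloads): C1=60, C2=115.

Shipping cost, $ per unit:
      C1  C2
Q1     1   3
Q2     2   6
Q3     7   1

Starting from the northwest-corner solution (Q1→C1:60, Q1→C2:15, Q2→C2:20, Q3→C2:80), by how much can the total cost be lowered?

Current plan cost = 60·1 + 15·3 + 20·6 + 80·1 = $305.
Optimal plan:
  Q1–C1: 40 truckloads
  Q1–C2: 35 truckloads
  Q2–C1: 20 truckloads
  Q3–C2: 80 truckloads
Optimal cost = $265.
Saving = 305 − 265 = $40.

40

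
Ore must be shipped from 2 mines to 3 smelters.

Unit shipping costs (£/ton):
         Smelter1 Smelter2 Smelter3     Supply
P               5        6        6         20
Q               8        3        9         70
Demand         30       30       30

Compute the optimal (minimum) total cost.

One minimum-cost allocation:
  P–Smelter1: 20 × £5 = £100
  Q–Smelter1: 10 × £8 = £80
  Q–Smelter2: 30 × £3 = £90
  Q–Smelter3: 30 × £9 = £270
Total = 100 + 80 + 90 + 270 = £540.

540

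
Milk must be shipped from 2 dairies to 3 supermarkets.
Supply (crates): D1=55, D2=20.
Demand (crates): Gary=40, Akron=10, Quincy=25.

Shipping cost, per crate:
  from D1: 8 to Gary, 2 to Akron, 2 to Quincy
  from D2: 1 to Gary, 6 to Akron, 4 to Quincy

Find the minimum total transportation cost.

250

Optimal allocation:
  D1→Gary: 20 × 8 = 160
  D1→Akron: 10 × 2 = 20
  D1→Quincy: 25 × 2 = 50
  D2→Gary: 20 × 1 = 20
Total = 160 + 20 + 50 + 20 = 250.
(Supply check: D1 ships 55; D2 ships 20.)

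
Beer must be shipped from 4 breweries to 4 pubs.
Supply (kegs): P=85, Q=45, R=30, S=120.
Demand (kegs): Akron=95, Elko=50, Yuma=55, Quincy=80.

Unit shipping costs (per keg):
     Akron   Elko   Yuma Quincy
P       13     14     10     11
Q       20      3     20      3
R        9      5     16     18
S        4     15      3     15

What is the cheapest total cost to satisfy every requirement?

A cheapest plan:
  P->Yuma: 30 × 10 = 300
  P->Quincy: 55 × 11 = 605
  Q->Elko: 20 × 3 = 60
  Q->Quincy: 25 × 3 = 75
  R->Elko: 30 × 5 = 150
  S->Akron: 95 × 4 = 380
  S->Yuma: 25 × 3 = 75
Total = 300 + 605 + 60 + 75 + 150 + 380 + 75 = 1645.

1645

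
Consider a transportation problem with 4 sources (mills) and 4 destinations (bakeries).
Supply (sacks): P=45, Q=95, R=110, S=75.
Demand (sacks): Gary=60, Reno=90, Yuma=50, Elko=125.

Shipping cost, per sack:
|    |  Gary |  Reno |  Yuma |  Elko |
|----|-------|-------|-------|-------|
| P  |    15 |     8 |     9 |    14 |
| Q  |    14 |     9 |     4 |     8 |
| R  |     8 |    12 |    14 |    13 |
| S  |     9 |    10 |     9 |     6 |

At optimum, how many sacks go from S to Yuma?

0

Optimal shipments:
  P–Reno: 45 × 8 = 360
  Q–Yuma: 50 × 4 = 200
  Q–Elko: 45 × 8 = 360
  R–Gary: 60 × 8 = 480
  R–Reno: 45 × 12 = 540
  R–Elko: 5 × 13 = 65
  S–Elko: 75 × 6 = 450
Total cost = 2455.
The route S→Yuma is not used.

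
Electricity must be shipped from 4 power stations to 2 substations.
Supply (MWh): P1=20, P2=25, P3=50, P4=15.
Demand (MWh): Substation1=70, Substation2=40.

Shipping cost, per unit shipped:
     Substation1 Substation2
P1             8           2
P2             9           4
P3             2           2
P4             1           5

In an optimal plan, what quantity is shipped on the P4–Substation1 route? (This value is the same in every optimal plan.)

15

Solving gives:
  P1->Substation2: 20 × 2 = 40
  P2->Substation1: 5 × 9 = 45
  P2->Substation2: 20 × 4 = 80
  P3->Substation1: 50 × 2 = 100
  P4->Substation1: 15 × 1 = 15
Total cost = 280.
So P4→Substation1 carries 15 MWh.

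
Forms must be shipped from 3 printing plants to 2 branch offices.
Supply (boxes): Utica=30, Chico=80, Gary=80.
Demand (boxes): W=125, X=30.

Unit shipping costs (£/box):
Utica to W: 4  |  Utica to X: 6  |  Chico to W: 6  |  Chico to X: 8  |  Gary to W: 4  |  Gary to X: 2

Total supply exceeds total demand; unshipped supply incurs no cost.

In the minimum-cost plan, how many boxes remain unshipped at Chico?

Minimum-cost shipments:
  Utica–W: 30 × £4 = £120
  Chico–W: 45 × £6 = £270
  Gary–W: 50 × £4 = £200
  Gary–X: 30 × £2 = £60
Total cost = £650.
Chico ships 45 of its 80, leaving 35.

35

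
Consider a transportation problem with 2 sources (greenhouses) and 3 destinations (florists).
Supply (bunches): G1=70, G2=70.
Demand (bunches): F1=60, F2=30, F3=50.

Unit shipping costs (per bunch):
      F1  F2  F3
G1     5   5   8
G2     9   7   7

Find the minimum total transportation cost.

A cheapest plan:
  G1->F1: 60 × 5 = 300
  G1->F2: 10 × 5 = 50
  G2->F2: 20 × 7 = 140
  G2->F3: 50 × 7 = 350
Total = 300 + 50 + 140 + 350 = 840.
(Supply check: G1 ships 70; G2 ships 70.)

840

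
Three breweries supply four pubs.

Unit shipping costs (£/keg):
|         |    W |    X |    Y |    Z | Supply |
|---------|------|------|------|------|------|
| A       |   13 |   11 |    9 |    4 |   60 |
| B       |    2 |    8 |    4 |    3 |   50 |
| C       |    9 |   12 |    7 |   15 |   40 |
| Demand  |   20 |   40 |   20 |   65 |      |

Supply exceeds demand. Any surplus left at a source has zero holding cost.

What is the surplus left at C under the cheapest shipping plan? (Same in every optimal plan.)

5

Minimum-cost shipments:
  A–Z: 60 kegs
  B–W: 20 kegs
  B–X: 25 kegs
  B–Z: 5 kegs
  C–X: 15 kegs
  C–Y: 20 kegs
Total cost = £815.
C ships 35 of its 40, leaving 5.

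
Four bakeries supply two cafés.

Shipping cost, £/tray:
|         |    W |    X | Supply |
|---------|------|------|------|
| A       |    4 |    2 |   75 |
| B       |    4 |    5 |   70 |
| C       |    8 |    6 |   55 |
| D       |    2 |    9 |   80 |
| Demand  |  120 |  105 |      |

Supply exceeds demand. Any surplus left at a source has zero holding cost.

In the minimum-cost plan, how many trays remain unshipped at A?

An optimal plan:
  A->X: 75 × £2 = £150
  B->W: 40 × £4 = £160
  B->X: 30 × £5 = £150
  D->W: 80 × £2 = £160
Total cost = £620.
A ships 75 of its 75, leaving 0.

0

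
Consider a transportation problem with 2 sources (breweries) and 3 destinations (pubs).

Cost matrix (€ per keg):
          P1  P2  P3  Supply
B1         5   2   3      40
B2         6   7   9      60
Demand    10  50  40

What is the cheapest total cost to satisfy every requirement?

530

Optimal allocation:
  B1 to P3: 40 × €3 = €120
  B2 to P1: 10 × €6 = €60
  B2 to P2: 50 × €7 = €350
Total = 120 + 60 + 350 = €530.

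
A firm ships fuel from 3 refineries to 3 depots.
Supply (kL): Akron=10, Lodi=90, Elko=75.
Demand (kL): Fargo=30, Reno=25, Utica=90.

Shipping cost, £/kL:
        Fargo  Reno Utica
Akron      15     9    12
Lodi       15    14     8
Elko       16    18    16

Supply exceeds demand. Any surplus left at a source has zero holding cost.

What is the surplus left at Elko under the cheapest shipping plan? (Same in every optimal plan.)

30

Minimum-cost shipments:
  Akron->Reno: 10 × £9 = £90
  Lodi->Utica: 90 × £8 = £720
  Elko->Fargo: 30 × £16 = £480
  Elko->Reno: 15 × £18 = £270
Total cost = £1560.
Elko ships 45 of its 75, leaving 30.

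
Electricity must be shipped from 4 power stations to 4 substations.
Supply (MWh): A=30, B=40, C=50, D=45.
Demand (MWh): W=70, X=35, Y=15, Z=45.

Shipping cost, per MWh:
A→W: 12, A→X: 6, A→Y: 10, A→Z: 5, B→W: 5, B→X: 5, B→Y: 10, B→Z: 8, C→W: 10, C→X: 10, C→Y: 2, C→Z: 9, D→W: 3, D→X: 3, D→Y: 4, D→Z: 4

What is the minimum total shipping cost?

850

One minimum-cost allocation:
  A to Z: 30 MWh
  B to W: 40 MWh
  C to W: 20 MWh
  C to Y: 15 MWh
  C to Z: 15 MWh
  D to W: 10 MWh
  D to X: 35 MWh
Total cost = 850.
(Supply check: A ships 30; B ships 40; C ships 50; D ships 45.)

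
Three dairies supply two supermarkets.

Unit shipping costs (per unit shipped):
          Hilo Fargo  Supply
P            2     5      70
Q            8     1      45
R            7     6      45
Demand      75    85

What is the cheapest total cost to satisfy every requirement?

An optimal shipping plan:
  P→Hilo: 70 crates
  Q→Fargo: 45 crates
  R→Hilo: 5 crates
  R→Fargo: 40 crates
Total cost = 460.

460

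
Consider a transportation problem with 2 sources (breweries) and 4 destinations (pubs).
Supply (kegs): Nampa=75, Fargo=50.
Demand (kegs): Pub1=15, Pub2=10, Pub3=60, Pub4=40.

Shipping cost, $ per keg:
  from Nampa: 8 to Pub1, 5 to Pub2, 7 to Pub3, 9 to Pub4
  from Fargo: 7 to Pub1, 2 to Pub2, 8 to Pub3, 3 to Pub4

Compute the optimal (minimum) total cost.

680

One minimum-cost allocation:
  Nampa–Pub1: 15 kegs
  Nampa–Pub3: 60 kegs
  Fargo–Pub2: 10 kegs
  Fargo–Pub4: 40 kegs
Total cost = $680.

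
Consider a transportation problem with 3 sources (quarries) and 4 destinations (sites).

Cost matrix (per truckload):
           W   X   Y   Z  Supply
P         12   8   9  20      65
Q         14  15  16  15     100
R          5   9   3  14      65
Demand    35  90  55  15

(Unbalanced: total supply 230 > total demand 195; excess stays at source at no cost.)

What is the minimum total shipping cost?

Optimal allocation:
  P->X: 65 truckloads
  Q->W: 25 truckloads
  Q->X: 25 truckloads
  Q->Z: 15 truckloads
  R->W: 10 truckloads
  R->Y: 55 truckloads
Total cost = 1685.

1685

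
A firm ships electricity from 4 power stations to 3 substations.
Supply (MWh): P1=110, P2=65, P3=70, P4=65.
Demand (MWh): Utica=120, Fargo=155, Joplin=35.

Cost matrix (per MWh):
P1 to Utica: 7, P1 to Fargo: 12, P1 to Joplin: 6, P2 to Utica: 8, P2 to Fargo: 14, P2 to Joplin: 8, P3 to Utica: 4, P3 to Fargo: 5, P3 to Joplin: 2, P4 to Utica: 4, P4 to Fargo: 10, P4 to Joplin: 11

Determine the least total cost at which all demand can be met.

An optimal shipping plan:
  P1->Fargo: 85 × 12 = 1020
  P1->Joplin: 25 × 6 = 150
  P2->Utica: 55 × 8 = 440
  P2->Joplin: 10 × 8 = 80
  P3->Fargo: 70 × 5 = 350
  P4->Utica: 65 × 4 = 260
Total = 1020 + 150 + 440 + 80 + 350 + 260 = 2300.

2300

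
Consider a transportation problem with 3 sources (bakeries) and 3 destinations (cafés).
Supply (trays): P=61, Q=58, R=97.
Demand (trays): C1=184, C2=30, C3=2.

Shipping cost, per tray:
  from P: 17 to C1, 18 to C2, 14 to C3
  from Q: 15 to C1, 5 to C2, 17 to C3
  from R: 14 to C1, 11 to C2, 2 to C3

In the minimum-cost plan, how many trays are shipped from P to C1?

Optimal shipments:
  P to C1: 61 × 17 = 1037
  Q to C1: 28 × 15 = 420
  Q to C2: 30 × 5 = 150
  R to C1: 95 × 14 = 1330
  R to C3: 2 × 2 = 4
Total cost = 2941.
So P→C1 carries 61 trays.

61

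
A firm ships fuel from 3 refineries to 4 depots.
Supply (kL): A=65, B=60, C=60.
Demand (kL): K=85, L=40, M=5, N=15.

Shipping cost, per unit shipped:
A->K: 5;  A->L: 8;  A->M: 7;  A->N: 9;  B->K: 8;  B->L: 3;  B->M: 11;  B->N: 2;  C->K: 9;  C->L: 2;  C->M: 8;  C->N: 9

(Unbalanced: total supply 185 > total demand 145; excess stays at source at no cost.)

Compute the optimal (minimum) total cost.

A cheapest plan:
  A–K: 65 × 5 = 325
  B–K: 20 × 8 = 160
  B–N: 15 × 2 = 30
  C–L: 40 × 2 = 80
  C–M: 5 × 8 = 40
Total = 325 + 160 + 30 + 80 + 40 = 635.
(Supply check: A ships 65; B ships 35; C ships 45.)

635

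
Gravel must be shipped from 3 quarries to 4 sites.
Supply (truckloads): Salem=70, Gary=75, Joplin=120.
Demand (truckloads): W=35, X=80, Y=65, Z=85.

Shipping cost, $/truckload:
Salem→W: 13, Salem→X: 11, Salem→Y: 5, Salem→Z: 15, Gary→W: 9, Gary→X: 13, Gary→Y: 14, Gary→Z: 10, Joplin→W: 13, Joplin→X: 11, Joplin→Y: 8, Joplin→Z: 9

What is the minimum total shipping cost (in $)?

2325

An optimal shipping plan:
  Salem->X: 5 × $11 = $55
  Salem->Y: 65 × $5 = $325
  Gary->W: 35 × $9 = $315
  Gary->Z: 40 × $10 = $400
  Joplin->X: 75 × $11 = $825
  Joplin->Z: 45 × $9 = $405
Total = 55 + 325 + 315 + 400 + 825 + 405 = $2325.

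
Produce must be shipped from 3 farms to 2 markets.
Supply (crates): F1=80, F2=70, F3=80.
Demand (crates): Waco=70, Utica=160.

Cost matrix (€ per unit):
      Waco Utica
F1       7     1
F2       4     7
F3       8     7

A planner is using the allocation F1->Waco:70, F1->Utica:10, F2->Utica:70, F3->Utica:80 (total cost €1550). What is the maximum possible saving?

Current plan cost = 70·7 + 10·1 + 70·7 + 80·7 = €1550.
Optimal plan:
  F1 to Utica: 80 × €1 = €80
  F2 to Waco: 70 × €4 = €280
  F3 to Utica: 80 × €7 = €560
Optimal cost = €920.
Saving = 1550 − 920 = €630.

630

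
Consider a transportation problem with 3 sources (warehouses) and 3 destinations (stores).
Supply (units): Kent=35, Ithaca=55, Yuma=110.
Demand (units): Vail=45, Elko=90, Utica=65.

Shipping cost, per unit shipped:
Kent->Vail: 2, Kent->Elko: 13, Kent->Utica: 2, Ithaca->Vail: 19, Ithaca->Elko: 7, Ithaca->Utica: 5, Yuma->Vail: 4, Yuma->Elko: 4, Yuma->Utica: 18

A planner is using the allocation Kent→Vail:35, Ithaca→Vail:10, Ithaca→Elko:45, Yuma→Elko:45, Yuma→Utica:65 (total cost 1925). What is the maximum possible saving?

1140

Current plan cost = 35·2 + 10·19 + 45·7 + 45·4 + 65·18 = 1925.
Optimal plan:
  Kent→Vail: 25 × 2 = 50
  Kent→Utica: 10 × 2 = 20
  Ithaca→Utica: 55 × 5 = 275
  Yuma→Vail: 20 × 4 = 80
  Yuma→Elko: 90 × 4 = 360
Optimal cost = 785.
Saving = 1925 − 785 = 1140.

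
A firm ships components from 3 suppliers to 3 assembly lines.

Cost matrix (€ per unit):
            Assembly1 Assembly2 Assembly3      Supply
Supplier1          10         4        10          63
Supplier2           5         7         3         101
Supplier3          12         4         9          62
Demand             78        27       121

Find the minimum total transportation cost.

1386

An optimal shipping plan:
  Supplier1->Assembly1: 63 × €10 = €630
  Supplier2->Assembly1: 15 × €5 = €75
  Supplier2->Assembly3: 86 × €3 = €258
  Supplier3->Assembly2: 27 × €4 = €108
  Supplier3->Assembly3: 35 × €9 = €315
Total = 630 + 75 + 258 + 108 + 315 = €1386.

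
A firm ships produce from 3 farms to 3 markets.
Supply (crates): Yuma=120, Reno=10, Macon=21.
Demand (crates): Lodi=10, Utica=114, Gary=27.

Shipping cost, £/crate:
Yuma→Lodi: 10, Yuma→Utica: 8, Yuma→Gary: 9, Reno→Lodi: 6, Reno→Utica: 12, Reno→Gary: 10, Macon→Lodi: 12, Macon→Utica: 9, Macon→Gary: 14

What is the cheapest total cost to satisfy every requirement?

1236

An optimal shipping plan:
  Yuma→Utica: 93 × £8 = £744
  Yuma→Gary: 27 × £9 = £243
  Reno→Lodi: 10 × £6 = £60
  Macon→Utica: 21 × £9 = £189
Total = 744 + 243 + 60 + 189 = £1236.
(Supply check: Yuma ships 120; Reno ships 10; Macon ships 21.)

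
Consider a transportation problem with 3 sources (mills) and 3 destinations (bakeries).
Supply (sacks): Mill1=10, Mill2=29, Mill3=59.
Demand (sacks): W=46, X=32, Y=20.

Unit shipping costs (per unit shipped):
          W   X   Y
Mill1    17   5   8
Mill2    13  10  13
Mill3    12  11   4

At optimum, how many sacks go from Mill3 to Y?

Optimal shipments:
  Mill1->X: 10 × 5 = 50
  Mill2->W: 7 × 13 = 91
  Mill2->X: 22 × 10 = 220
  Mill3->W: 39 × 12 = 468
  Mill3->Y: 20 × 4 = 80
Total cost = 909.
So Mill3→Y carries 20 sacks.

20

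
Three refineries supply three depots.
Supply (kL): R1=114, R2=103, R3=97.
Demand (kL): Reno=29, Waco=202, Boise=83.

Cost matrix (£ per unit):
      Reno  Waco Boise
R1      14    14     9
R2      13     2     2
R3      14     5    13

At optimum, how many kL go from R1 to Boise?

83

Solving gives:
  R1–Reno: 29 × £14 = £406
  R1–Waco: 2 × £14 = £28
  R1–Boise: 83 × £9 = £747
  R2–Waco: 103 × £2 = £206
  R3–Waco: 97 × £5 = £485
Total cost = £1872.
So R1→Boise carries 83 kL.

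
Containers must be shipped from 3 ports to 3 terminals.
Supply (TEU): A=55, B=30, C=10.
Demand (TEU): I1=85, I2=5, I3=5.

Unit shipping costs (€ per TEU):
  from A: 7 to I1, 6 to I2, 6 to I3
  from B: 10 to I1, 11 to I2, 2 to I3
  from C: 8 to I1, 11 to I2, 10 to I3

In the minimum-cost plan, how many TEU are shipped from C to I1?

The minimum-cost plan:
  A to I1: 50 × €7 = €350
  A to I2: 5 × €6 = €30
  B to I1: 25 × €10 = €250
  B to I3: 5 × €2 = €10
  C to I1: 10 × €8 = €80
Total cost = €720.
So C→I1 carries 10 TEU.

10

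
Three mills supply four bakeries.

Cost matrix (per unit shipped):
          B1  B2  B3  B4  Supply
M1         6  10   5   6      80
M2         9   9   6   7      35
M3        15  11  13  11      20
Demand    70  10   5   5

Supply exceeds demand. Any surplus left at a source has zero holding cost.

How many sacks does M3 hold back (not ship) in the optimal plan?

20

Minimum-cost shipments:
  M1→B1: 70 × 6 = 420
  M1→B3: 5 × 5 = 25
  M1→B4: 5 × 6 = 30
  M2→B2: 10 × 9 = 90
Total cost = 565.
M3 ships 0 of its 20, leaving 20.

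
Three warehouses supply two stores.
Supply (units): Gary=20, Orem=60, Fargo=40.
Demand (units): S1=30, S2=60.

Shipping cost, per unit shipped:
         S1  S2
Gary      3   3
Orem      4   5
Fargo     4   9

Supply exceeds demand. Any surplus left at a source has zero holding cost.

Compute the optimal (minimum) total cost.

Optimal allocation:
  Gary→S2: 20 × 3 = 60
  Orem→S2: 40 × 5 = 200
  Fargo→S1: 30 × 4 = 120
Total = 60 + 200 + 120 = 380.
(Supply check: Gary ships 20; Orem ships 40; Fargo ships 30.)

380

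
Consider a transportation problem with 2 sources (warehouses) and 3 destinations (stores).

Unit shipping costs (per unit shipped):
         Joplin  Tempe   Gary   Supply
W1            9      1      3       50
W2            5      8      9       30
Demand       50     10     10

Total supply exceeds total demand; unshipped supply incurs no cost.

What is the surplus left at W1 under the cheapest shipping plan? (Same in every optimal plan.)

10

An optimal plan:
  W1 to Joplin: 20 × 9 = 180
  W1 to Tempe: 10 × 1 = 10
  W1 to Gary: 10 × 3 = 30
  W2 to Joplin: 30 × 5 = 150
Total cost = 370.
W1 ships 40 of its 50, leaving 10.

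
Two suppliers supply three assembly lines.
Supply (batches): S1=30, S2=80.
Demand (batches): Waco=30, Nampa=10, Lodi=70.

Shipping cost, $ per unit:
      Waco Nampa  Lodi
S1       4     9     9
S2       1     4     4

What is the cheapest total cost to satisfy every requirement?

One minimum-cost allocation:
  S1 to Waco: 30 × $4 = $120
  S2 to Nampa: 10 × $4 = $40
  S2 to Lodi: 70 × $4 = $280
Total = 120 + 40 + 280 = $440.
(Supply check: S1 ships 30; S2 ships 80.)

440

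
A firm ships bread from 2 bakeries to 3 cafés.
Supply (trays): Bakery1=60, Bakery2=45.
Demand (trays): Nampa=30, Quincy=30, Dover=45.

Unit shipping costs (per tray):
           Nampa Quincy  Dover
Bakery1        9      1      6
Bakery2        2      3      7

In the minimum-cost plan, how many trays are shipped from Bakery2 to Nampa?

30

Solving gives:
  Bakery1->Quincy: 30 trays
  Bakery1->Dover: 30 trays
  Bakery2->Nampa: 30 trays
  Bakery2->Dover: 15 trays
Total cost = 375.
So Bakery2→Nampa carries 30 trays.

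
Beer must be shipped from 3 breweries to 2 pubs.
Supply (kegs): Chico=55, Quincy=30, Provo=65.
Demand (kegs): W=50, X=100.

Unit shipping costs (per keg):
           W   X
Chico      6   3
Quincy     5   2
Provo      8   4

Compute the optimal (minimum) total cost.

635

An optimal shipping plan:
  Chico→W: 50 × 6 = 300
  Chico→X: 5 × 3 = 15
  Quincy→X: 30 × 2 = 60
  Provo→X: 65 × 4 = 260
Total = 300 + 15 + 60 + 260 = 635.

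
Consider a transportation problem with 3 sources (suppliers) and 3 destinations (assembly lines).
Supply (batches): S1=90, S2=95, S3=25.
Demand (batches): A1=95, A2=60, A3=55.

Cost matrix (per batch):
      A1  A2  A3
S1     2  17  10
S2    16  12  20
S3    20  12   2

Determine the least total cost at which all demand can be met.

1630

A cheapest plan:
  S1->A1: 90 batches
  S2->A1: 5 batches
  S2->A2: 60 batches
  S2->A3: 30 batches
  S3->A3: 25 batches
Total cost = 1630.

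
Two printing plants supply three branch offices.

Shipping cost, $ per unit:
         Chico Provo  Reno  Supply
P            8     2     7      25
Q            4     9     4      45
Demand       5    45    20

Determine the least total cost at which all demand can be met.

Optimal allocation:
  P–Provo: 25 boxes
  Q–Chico: 5 boxes
  Q–Provo: 20 boxes
  Q–Reno: 20 boxes
Total cost = $330.

330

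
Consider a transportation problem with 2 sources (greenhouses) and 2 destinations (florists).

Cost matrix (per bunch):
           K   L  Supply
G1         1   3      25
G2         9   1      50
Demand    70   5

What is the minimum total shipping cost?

435

A cheapest plan:
  G1->K: 25 × 1 = 25
  G2->K: 45 × 9 = 405
  G2->L: 5 × 1 = 5
Total = 25 + 405 + 5 = 435.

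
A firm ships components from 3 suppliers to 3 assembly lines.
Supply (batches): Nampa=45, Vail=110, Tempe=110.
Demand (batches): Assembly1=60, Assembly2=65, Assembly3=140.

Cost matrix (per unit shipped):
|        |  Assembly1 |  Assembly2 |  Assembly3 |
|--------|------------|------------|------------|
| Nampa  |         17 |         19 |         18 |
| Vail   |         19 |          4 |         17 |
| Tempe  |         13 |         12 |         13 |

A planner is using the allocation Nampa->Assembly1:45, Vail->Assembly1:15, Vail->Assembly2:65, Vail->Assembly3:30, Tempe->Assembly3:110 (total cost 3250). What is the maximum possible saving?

Current plan cost = 45·17 + 15·19 + 65·4 + 30·17 + 110·13 = 3250.
Optimal plan:
  Nampa–Assembly1: 45 batches
  Vail–Assembly2: 65 batches
  Vail–Assembly3: 45 batches
  Tempe–Assembly1: 15 batches
  Tempe–Assembly3: 95 batches
Optimal cost = 3220.
Saving = 3250 − 3220 = 30.

30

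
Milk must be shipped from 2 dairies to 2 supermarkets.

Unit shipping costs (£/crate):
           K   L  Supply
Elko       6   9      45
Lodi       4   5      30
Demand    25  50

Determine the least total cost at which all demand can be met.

One minimum-cost allocation:
  Elko→K: 25 × £6 = £150
  Elko→L: 20 × £9 = £180
  Lodi→L: 30 × £5 = £150
Total = 150 + 180 + 150 = £480.

480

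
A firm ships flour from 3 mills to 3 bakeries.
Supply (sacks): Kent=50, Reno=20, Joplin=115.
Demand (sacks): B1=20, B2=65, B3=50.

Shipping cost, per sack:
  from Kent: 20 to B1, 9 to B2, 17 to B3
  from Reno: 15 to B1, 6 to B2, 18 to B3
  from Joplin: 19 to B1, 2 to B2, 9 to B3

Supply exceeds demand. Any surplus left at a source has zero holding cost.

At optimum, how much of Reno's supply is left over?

0

An optimal plan:
  Reno to B1: 20 × 15 = 300
  Joplin to B2: 65 × 2 = 130
  Joplin to B3: 50 × 9 = 450
Total cost = 880.
Reno ships 20 of its 20, leaving 0.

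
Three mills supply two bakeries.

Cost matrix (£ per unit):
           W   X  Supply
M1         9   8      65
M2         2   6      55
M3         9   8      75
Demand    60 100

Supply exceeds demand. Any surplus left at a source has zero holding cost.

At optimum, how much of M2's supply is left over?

0

Minimum-cost shipments:
  M1–X: 65 sacks
  M2–W: 55 sacks
  M3–W: 5 sacks
  M3–X: 35 sacks
Total cost = £955.
M2 ships 55 of its 55, leaving 0.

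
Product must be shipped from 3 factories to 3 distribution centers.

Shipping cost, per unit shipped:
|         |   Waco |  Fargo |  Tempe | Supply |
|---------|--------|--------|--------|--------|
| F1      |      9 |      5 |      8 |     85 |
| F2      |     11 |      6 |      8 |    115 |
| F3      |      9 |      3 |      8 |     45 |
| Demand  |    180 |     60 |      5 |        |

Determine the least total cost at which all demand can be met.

An optimal shipping plan:
  F1→Waco: 85 pallets
  F2→Waco: 95 pallets
  F2→Fargo: 15 pallets
  F2→Tempe: 5 pallets
  F3→Fargo: 45 pallets
Total cost = 2075.

2075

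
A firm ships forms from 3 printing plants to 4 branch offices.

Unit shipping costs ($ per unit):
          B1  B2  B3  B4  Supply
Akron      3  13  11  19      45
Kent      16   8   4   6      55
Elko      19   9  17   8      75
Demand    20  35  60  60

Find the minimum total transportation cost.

1210

One minimum-cost allocation:
  Akron–B1: 20 × $3 = $60
  Akron–B2: 20 × $13 = $260
  Akron–B3: 5 × $11 = $55
  Kent–B3: 55 × $4 = $220
  Elko–B2: 15 × $9 = $135
  Elko–B4: 60 × $8 = $480
Total = 60 + 260 + 55 + 220 + 135 + 480 = $1210.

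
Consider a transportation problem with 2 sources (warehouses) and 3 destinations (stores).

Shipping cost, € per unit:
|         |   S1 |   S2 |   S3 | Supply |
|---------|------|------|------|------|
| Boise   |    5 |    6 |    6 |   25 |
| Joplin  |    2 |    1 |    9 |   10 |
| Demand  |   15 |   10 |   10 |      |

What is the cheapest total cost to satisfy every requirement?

145

Optimal allocation:
  Boise–S1: 15 × €5 = €75
  Boise–S3: 10 × €6 = €60
  Joplin–S2: 10 × €1 = €10
Total = 75 + 60 + 10 = €145.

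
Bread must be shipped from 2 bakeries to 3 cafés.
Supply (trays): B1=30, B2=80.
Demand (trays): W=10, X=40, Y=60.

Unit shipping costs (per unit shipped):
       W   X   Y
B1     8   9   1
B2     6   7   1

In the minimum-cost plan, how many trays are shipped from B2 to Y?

30

Optimal shipments:
  B1→Y: 30 × 1 = 30
  B2→W: 10 × 6 = 60
  B2→X: 40 × 7 = 280
  B2→Y: 30 × 1 = 30
Total cost = 400.
So B2→Y carries 30 trays.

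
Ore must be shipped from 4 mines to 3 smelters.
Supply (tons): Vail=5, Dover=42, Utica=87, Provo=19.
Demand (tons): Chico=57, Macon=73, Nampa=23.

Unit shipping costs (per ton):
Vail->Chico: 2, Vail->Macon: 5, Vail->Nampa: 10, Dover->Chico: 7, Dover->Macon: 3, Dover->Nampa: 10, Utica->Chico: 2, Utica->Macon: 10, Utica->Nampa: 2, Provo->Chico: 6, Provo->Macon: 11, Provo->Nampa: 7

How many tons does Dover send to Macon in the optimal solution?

42

Optimal shipments:
  Vail–Macon: 5 × 5 = 25
  Dover–Macon: 42 × 3 = 126
  Utica–Chico: 57 × 2 = 114
  Utica–Macon: 7 × 10 = 70
  Utica–Nampa: 23 × 2 = 46
  Provo–Macon: 19 × 11 = 209
Total cost = 590.
So Dover→Macon carries 42 tons.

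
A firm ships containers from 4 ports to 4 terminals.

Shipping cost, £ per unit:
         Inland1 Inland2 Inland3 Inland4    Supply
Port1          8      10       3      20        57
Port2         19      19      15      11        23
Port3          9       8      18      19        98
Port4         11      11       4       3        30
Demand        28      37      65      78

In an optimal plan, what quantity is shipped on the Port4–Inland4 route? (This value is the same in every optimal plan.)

30

The minimum-cost plan:
  Port1→Inland3: 57 × £3 = £171
  Port2→Inland4: 23 × £11 = £253
  Port3→Inland1: 28 × £9 = £252
  Port3→Inland2: 37 × £8 = £296
  Port3→Inland3: 8 × £18 = £144
  Port3→Inland4: 25 × £19 = £475
  Port4→Inland4: 30 × £3 = £90
Total cost = £1681.
So Port4→Inland4 carries 30 TEU.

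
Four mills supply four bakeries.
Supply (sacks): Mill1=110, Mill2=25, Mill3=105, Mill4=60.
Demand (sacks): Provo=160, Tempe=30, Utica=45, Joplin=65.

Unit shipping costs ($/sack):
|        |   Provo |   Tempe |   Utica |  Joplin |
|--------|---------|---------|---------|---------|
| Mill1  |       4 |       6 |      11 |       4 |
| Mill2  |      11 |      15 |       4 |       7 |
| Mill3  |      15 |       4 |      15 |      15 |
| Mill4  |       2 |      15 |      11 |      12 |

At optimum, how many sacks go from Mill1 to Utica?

0

Solving gives:
  Mill1→Provo: 45 sacks
  Mill1→Joplin: 65 sacks
  Mill2→Utica: 25 sacks
  Mill3→Provo: 55 sacks
  Mill3→Tempe: 30 sacks
  Mill3→Utica: 20 sacks
  Mill4→Provo: 60 sacks
Total cost = $1905.
The route Mill1→Utica is not used.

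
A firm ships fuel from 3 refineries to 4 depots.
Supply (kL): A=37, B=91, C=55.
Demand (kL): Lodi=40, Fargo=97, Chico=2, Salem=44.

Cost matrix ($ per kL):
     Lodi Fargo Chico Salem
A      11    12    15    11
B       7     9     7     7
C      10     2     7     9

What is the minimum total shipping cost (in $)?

1201

Optimal allocation:
  A→Fargo: 37 × $12 = $444
  B→Lodi: 40 × $7 = $280
  B→Fargo: 5 × $9 = $45
  B→Chico: 2 × $7 = $14
  B→Salem: 44 × $7 = $308
  C→Fargo: 55 × $2 = $110
Total = 444 + 280 + 45 + 14 + 308 + 110 = $1201.
(Supply check: A ships 37; B ships 91; C ships 55.)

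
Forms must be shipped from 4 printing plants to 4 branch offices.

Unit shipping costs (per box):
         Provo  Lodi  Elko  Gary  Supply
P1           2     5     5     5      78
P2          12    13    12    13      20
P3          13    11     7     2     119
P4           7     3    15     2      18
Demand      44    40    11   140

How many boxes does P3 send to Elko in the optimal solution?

0

Optimal shipments:
  P1 to Provo: 44 boxes
  P1 to Lodi: 34 boxes
  P2 to Lodi: 6 boxes
  P2 to Elko: 11 boxes
  P2 to Gary: 3 boxes
  P3 to Gary: 119 boxes
  P4 to Gary: 18 boxes
Total cost = 781.
The route P3→Elko is not used.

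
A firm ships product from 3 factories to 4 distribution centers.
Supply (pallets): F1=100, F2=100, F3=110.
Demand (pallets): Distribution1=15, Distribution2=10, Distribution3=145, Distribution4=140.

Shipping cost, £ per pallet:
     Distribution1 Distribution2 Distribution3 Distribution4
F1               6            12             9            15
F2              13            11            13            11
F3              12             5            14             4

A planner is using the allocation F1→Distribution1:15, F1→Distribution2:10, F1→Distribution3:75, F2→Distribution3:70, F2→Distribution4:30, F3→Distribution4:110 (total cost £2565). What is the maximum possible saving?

Current plan cost = 15·6 + 10·12 + 75·9 + 70·13 + 30·11 + 110·4 = £2565.
Optimal plan:
  F1→Distribution1: 15 × £6 = £90
  F1→Distribution3: 85 × £9 = £765
  F2→Distribution2: 10 × £11 = £110
  F2→Distribution3: 60 × £13 = £780
  F2→Distribution4: 30 × £11 = £330
  F3→Distribution4: 110 × £4 = £440
Optimal cost = £2515.
Saving = 2565 − 2515 = £50.

50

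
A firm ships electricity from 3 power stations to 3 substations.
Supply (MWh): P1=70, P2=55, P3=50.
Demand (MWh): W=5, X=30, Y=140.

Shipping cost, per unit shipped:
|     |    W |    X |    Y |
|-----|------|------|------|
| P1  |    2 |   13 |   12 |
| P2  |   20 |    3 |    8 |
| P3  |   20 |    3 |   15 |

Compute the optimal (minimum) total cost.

1620

An optimal shipping plan:
  P1→W: 5 × 2 = 10
  P1→Y: 65 × 12 = 780
  P2→Y: 55 × 8 = 440
  P3→X: 30 × 3 = 90
  P3→Y: 20 × 15 = 300
Total = 10 + 780 + 440 + 90 + 300 = 1620.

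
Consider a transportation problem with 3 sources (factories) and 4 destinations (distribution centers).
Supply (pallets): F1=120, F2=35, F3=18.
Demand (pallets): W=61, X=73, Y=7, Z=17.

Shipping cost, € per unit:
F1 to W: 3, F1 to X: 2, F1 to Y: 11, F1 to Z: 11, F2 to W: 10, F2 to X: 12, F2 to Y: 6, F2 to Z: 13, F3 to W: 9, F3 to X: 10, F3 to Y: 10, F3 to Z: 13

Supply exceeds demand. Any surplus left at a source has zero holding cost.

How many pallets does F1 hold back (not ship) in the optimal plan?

Minimum-cost shipments:
  F1 to W: 47 × €3 = €141
  F1 to X: 73 × €2 = €146
  F2 to Y: 7 × €6 = €42
  F2 to Z: 13 × €13 = €169
  F3 to W: 14 × €9 = €126
  F3 to Z: 4 × €13 = €52
Total cost = €676.
F1 ships 120 of its 120, leaving 0.

0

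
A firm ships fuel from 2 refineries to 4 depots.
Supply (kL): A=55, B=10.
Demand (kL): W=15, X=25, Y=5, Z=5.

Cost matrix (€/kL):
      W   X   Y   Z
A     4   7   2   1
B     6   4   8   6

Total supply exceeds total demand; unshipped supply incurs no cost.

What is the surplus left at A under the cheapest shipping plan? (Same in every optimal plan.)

15

An optimal plan:
  A->W: 15 kL
  A->X: 15 kL
  A->Y: 5 kL
  A->Z: 5 kL
  B->X: 10 kL
Total cost = €220.
A ships 40 of its 55, leaving 15.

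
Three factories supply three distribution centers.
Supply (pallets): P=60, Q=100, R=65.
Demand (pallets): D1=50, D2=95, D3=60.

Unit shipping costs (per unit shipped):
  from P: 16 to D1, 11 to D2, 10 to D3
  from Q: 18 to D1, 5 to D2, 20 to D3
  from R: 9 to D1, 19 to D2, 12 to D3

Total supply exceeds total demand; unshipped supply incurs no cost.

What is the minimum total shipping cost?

Optimal allocation:
  P–D3: 60 pallets
  Q–D2: 95 pallets
  R–D1: 50 pallets
Total cost = 1525.

1525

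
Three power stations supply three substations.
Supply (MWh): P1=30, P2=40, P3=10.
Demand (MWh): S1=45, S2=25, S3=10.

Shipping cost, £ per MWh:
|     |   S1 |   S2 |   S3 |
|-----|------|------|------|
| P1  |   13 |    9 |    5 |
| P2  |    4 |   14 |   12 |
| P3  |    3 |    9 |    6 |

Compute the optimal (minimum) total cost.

450

A cheapest plan:
  P1 to S2: 20 MWh
  P1 to S3: 10 MWh
  P2 to S1: 40 MWh
  P3 to S1: 5 MWh
  P3 to S2: 5 MWh
Total cost = £450.
(Supply check: P1 ships 30; P2 ships 40; P3 ships 10.)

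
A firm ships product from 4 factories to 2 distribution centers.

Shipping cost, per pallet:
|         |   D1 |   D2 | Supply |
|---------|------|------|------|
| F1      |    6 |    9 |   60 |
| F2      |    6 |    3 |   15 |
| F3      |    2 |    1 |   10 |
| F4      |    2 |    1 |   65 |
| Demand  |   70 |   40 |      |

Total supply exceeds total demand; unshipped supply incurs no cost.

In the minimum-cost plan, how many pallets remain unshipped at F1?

40

An optimal plan:
  F1->D1: 20 × 6 = 120
  F2->D2: 15 × 3 = 45
  F3->D1: 10 × 2 = 20
  F4->D1: 40 × 2 = 80
  F4->D2: 25 × 1 = 25
Total cost = 290.
F1 ships 20 of its 60, leaving 40.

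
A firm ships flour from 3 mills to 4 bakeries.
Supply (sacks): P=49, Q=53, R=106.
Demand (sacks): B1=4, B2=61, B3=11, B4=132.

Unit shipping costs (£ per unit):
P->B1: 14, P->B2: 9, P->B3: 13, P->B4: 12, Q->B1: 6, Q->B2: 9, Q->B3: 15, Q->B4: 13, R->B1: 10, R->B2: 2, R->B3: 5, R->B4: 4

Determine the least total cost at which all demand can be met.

1452

Optimal allocation:
  P–B2: 12 × £9 = £108
  P–B4: 37 × £12 = £444
  Q–B1: 4 × £6 = £24
  Q–B2: 49 × £9 = £441
  R–B3: 11 × £5 = £55
  R–B4: 95 × £4 = £380
Total = 108 + 444 + 24 + 441 + 55 + 380 = £1452.
(Supply check: P ships 49; Q ships 53; R ships 106.)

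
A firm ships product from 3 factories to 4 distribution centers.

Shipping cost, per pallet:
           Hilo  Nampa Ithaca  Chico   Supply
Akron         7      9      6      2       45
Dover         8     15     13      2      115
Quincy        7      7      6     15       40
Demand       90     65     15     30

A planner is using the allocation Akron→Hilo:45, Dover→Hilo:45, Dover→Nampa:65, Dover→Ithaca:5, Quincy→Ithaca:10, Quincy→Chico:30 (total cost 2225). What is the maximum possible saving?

855

Current plan cost = 45·7 + 45·8 + 65·15 + 5·13 + 10·6 + 30·15 = 2225.
Optimal plan:
  Akron→Hilo: 5 × 7 = 35
  Akron→Nampa: 25 × 9 = 225
  Akron→Ithaca: 15 × 6 = 90
  Dover→Hilo: 85 × 8 = 680
  Dover→Chico: 30 × 2 = 60
  Quincy→Nampa: 40 × 7 = 280
Optimal cost = 1370.
Saving = 2225 − 1370 = 855.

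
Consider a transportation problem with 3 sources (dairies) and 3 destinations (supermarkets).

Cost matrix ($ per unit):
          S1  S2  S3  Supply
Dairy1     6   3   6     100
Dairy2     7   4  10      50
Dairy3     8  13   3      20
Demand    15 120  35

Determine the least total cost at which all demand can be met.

A cheapest plan:
  Dairy1–S2: 85 × $3 = $255
  Dairy1–S3: 15 × $6 = $90
  Dairy2–S1: 15 × $7 = $105
  Dairy2–S2: 35 × $4 = $140
  Dairy3–S3: 20 × $3 = $60
Total = 255 + 90 + 105 + 140 + 60 = $650.

650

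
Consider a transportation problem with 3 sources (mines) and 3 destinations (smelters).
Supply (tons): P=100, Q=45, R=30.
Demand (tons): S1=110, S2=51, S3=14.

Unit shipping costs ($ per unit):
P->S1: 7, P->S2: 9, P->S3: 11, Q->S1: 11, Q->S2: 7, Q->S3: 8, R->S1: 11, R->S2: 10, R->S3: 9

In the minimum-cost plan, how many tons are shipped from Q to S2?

45

The minimum-cost plan:
  P→S1: 100 tons
  Q→S2: 45 tons
  R→S1: 10 tons
  R→S2: 6 tons
  R→S3: 14 tons
Total cost = $1311.
So Q→S2 carries 45 tons.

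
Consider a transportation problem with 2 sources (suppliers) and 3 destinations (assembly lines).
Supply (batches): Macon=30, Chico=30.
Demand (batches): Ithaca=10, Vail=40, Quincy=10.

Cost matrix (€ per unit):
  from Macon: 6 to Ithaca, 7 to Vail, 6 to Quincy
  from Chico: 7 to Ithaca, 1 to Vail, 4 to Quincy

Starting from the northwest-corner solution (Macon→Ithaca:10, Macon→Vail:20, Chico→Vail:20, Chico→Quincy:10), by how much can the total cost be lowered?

Current plan cost = 10·6 + 20·7 + 20·1 + 10·4 = €260.
Optimal plan:
  Macon→Ithaca: 10 batches
  Macon→Vail: 10 batches
  Macon→Quincy: 10 batches
  Chico→Vail: 30 batches
Optimal cost = €220.
Saving = 260 − 220 = €40.

40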